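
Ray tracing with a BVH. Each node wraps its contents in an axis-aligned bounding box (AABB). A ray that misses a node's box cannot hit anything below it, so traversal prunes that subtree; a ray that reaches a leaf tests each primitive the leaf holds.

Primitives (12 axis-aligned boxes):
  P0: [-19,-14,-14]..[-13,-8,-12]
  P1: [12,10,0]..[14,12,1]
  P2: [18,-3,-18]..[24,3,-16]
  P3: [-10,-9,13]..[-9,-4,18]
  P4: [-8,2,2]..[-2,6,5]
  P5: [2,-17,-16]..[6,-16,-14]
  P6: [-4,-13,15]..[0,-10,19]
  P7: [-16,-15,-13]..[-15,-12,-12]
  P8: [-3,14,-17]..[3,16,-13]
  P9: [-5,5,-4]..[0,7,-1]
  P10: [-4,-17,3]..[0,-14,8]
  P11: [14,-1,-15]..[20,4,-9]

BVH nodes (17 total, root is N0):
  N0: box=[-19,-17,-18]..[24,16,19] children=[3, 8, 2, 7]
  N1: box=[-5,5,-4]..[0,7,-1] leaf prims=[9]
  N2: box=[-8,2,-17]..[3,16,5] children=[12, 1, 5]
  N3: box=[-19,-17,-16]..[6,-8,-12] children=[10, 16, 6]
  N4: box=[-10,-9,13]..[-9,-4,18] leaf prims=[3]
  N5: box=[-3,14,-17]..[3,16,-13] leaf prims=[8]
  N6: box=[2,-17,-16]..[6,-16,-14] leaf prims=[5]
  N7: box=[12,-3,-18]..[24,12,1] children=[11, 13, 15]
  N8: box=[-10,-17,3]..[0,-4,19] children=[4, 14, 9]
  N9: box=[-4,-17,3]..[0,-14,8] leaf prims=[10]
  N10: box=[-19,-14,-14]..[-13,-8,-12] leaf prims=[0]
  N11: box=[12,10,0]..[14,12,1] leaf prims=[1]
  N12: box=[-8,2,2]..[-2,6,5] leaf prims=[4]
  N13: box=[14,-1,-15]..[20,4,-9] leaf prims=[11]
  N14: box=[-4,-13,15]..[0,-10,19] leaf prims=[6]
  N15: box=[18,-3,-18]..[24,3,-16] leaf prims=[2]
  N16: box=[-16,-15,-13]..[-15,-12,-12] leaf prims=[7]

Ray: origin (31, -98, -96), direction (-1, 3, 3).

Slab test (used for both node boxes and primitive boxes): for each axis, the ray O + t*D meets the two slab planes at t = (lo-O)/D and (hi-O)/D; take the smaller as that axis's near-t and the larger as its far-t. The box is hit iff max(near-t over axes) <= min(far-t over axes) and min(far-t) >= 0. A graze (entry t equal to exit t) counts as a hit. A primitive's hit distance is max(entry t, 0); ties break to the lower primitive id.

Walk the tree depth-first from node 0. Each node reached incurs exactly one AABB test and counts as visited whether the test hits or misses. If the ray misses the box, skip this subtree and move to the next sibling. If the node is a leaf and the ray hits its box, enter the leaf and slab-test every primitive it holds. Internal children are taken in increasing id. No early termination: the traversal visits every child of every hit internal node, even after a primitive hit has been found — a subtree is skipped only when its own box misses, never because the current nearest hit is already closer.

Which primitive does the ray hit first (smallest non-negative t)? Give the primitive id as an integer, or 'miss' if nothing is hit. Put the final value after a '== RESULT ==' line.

Trace the traversal:
N0 x:[7,50] y:[27,38] z:[26,115/3] -> hit [27,38], descend [2, 3, 7, 8]
  N2 x:[28,39] y:[100/3,38] z:[79/3,101/3] -> hit [100/3,101/3], descend [1, 5, 12]
    N1 x:[31,36] y:[103/3,35] z:[92/3,95/3] -> miss, prune
    N5 x:[28,34] y:[112/3,38] z:[79/3,83/3] -> miss, prune
    N12 x:[33,39] y:[100/3,104/3] z:[98/3,101/3] -> hit [100/3,101/3] leaf, test {P4@t=100/3}
  N3 x:[25,50] y:[27,30] z:[80/3,28] -> hit [27,28], descend [6, 10, 16]
    N6 x:[25,29] y:[27,82/3] z:[80/3,82/3] -> hit [27,82/3] leaf, test {P5@t=27}
    N10 x:[44,50] y:[28,30] z:[82/3,28] -> miss, prune
    N16 x:[46,47] y:[83/3,86/3] z:[83/3,28] -> miss, prune
  N7 x:[7,19] y:[95/3,110/3] z:[26,97/3] -> miss, prune
  N8 x:[31,41] y:[27,94/3] z:[33,115/3] -> miss, prune

Summary -> nodes [0, 2, 1, 5, 12, 3, 6, 10, 16, 7, 8]; box-tests=11; leaf-entries=2; first=P5

== RESULT ==
5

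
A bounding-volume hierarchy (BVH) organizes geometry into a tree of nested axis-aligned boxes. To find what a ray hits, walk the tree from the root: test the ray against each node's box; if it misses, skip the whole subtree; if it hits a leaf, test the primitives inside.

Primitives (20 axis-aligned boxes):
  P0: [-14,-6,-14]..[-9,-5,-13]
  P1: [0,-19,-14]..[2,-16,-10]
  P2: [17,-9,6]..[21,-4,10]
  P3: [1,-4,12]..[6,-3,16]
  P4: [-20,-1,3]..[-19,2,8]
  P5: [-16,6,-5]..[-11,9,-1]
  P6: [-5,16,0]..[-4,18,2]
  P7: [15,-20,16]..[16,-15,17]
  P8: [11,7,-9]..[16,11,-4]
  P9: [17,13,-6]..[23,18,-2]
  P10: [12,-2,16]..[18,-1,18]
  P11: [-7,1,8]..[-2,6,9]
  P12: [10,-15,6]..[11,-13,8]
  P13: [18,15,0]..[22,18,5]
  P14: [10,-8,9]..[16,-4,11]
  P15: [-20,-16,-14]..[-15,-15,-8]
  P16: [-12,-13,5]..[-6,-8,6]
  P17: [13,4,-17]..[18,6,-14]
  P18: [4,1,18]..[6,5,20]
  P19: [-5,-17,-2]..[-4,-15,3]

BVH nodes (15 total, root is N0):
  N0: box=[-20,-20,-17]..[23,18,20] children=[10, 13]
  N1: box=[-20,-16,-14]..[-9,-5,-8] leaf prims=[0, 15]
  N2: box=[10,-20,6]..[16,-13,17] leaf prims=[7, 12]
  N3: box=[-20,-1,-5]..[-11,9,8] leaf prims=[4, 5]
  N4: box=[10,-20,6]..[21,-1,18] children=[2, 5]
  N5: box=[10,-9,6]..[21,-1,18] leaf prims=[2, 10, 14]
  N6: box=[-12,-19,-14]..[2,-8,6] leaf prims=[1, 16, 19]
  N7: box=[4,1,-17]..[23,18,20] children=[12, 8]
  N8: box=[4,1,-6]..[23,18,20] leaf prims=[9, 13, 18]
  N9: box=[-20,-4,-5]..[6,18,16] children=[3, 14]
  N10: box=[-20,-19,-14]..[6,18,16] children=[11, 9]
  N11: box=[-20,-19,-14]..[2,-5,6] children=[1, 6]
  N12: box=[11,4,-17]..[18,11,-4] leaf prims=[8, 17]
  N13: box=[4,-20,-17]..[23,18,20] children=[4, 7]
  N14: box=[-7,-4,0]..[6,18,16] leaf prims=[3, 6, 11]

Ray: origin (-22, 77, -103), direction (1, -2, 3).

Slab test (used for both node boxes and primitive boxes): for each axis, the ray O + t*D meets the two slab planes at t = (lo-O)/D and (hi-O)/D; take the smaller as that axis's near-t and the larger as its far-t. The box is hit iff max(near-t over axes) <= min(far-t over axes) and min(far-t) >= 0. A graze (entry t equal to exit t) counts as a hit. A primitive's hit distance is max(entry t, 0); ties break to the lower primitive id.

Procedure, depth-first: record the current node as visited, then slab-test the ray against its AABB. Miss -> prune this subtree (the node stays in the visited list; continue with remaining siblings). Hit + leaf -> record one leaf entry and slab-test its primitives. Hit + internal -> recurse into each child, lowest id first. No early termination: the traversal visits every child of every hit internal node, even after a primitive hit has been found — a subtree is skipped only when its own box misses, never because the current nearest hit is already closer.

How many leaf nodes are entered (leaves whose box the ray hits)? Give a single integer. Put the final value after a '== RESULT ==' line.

Traverse from the root:
N0 x:[2,45] y:[59/2,97/2] z:[86/3,41] -> hit [59/2,41], descend [10, 13]
  N10 x:[2,28] y:[59/2,48] z:[89/3,119/3] -> miss, prune
  N13 x:[26,45] y:[59/2,97/2] z:[86/3,41] -> hit [59/2,41], descend [4, 7]
    N4 x:[32,43] y:[39,97/2] z:[109/3,121/3] -> hit [39,121/3], descend [2, 5]
      N2 x:[32,38] y:[45,97/2] z:[109/3,40] -> miss, prune
      N5 x:[32,43] y:[39,43] z:[109/3,121/3] -> hit [39,121/3] leaf, test {P2(miss), P10(miss), P14(miss)}
    N7 x:[26,45] y:[59/2,38] z:[86/3,41] -> hit [59/2,38], descend [8, 12]
      N8 x:[26,45] y:[59/2,38] z:[97/3,41] -> hit [97/3,38] leaf, test {P9(miss), P13(miss), P18(miss)}
      N12 x:[33,40] y:[33,73/2] z:[86/3,33] -> hit [33,33] leaf, test {P8@t=33, P17(miss)}

Summary -> nodes [0, 10, 13, 4, 2, 5, 7, 8, 12]; box-tests=9; leaf-entries=3; first=P8

== RESULT ==
3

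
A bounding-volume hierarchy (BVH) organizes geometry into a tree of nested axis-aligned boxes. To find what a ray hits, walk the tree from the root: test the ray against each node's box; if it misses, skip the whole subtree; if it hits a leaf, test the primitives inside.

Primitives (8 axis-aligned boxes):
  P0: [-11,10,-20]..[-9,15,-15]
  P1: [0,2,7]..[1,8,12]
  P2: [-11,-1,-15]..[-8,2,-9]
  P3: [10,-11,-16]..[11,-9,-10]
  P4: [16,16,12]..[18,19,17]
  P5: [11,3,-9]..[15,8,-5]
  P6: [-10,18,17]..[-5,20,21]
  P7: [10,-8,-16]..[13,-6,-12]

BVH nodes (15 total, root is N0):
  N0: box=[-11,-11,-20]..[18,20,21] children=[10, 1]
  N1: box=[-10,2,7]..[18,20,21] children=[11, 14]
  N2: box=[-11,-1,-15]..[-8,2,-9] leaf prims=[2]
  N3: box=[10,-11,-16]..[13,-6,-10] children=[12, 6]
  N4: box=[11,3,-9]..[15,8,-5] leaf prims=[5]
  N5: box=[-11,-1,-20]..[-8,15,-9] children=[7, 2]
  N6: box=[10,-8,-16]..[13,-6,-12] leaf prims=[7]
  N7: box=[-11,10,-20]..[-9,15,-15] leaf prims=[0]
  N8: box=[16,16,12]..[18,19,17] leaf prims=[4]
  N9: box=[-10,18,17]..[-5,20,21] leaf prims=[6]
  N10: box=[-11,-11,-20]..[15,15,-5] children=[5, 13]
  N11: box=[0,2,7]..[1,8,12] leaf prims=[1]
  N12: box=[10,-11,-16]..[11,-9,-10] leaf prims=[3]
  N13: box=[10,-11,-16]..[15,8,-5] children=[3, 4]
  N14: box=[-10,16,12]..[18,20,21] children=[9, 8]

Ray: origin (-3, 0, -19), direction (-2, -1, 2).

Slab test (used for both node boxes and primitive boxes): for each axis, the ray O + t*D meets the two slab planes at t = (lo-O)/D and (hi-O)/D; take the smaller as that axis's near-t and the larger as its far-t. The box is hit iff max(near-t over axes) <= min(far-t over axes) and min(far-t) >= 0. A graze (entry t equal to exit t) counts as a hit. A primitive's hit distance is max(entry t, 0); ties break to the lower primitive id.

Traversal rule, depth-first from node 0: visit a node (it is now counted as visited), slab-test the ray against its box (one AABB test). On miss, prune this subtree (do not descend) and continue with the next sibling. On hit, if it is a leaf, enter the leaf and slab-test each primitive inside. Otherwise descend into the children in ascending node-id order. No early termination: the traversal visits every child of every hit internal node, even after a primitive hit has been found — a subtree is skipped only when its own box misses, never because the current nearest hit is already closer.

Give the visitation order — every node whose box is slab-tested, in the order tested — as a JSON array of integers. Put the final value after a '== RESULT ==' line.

Walk:
N0 x:[-21/2,4] y:[-20,11] z:[-1/2,20] -> hit [-1/2,4], descend [1, 10]
  N1 x:[-21/2,7/2] y:[-20,-2] z:[13,20] -> miss, prune
  N10 x:[-9,4] y:[-15,11] z:[-1/2,7] -> hit [-1/2,4], descend [5, 13]
    N5 x:[5/2,4] y:[-15,1] z:[-1/2,5] -> miss, prune
    N13 x:[-9,-13/2] y:[-8,11] z:[3/2,7] -> miss, prune

5 AABB tests over nodes [0, 1, 10, 5, 13]; 0 leaves entered; closest miss.

== RESULT ==
[0, 1, 10, 5, 13]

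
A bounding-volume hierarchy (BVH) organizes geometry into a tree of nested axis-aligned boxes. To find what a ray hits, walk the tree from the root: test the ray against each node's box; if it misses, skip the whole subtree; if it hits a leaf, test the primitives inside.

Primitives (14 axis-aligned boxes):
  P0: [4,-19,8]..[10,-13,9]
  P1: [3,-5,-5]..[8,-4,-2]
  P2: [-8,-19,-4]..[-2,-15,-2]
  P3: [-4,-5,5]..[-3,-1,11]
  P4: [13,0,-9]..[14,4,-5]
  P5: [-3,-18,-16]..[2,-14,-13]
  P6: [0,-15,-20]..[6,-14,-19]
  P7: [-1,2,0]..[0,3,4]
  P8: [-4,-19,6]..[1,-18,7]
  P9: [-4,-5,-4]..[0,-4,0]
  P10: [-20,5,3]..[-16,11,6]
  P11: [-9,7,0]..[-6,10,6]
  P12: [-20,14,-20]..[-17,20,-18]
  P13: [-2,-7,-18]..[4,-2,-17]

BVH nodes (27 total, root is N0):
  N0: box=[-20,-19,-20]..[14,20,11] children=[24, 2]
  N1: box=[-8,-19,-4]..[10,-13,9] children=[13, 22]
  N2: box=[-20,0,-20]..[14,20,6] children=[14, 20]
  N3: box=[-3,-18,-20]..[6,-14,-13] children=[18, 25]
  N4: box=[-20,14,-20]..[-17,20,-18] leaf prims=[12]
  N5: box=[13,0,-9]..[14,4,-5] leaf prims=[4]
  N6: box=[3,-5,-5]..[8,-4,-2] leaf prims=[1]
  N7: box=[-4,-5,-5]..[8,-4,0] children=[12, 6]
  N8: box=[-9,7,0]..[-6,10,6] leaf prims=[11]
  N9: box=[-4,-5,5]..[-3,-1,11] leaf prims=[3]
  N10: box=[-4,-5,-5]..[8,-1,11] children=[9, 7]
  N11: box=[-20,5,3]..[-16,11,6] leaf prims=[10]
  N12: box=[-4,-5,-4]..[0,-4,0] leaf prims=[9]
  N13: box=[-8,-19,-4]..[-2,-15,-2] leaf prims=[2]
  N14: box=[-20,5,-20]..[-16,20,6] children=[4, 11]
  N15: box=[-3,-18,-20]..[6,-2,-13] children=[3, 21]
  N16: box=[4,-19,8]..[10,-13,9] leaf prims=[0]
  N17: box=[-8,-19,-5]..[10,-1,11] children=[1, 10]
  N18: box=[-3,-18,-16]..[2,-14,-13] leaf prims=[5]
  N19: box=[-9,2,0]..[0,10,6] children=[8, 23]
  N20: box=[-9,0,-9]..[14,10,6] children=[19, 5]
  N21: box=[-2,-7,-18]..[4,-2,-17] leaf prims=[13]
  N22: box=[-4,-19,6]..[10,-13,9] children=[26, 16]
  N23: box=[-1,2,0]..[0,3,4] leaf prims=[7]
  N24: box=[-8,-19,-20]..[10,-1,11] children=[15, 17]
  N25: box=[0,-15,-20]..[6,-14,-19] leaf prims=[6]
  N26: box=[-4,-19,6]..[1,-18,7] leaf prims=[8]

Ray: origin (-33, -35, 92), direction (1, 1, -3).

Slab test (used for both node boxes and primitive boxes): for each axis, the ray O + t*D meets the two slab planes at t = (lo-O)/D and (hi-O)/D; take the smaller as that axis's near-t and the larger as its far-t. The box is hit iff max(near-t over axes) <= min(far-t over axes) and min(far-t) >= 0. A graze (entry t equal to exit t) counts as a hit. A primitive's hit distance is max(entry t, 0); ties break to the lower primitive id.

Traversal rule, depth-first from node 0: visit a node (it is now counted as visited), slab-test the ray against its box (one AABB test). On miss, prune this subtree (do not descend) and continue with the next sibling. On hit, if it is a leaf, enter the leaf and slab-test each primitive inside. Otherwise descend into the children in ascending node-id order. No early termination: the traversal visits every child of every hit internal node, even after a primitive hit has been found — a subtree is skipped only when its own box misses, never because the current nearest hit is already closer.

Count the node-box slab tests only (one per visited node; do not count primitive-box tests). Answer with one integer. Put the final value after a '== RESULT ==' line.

Traverse from the root:
N0 x:[13,47] y:[16,55] z:[27,112/3] -> hit [27,112/3], descend [2, 24]
  N2 x:[13,47] y:[35,55] z:[86/3,112/3] -> hit [35,112/3], descend [14, 20]
    N14 x:[13,17] y:[40,55] z:[86/3,112/3] -> miss, prune
    N20 x:[24,47] y:[35,45] z:[86/3,101/3] -> miss, prune
  N24 x:[25,43] y:[16,34] z:[27,112/3] -> hit [27,34], descend [15, 17]
    N15 x:[30,39] y:[17,33] z:[35,112/3] -> miss, prune
    N17 x:[25,43] y:[16,34] z:[27,97/3] -> hit [27,97/3], descend [1, 10]
      N1 x:[25,43] y:[16,22] z:[83/3,32] -> miss, prune
      N10 x:[29,41] y:[30,34] z:[27,97/3] -> hit [30,97/3], descend [7, 9]
        N7 x:[29,41] y:[30,31] z:[92/3,97/3] -> hit [92/3,31], descend [6, 12]
          N6 x:[36,41] y:[30,31] z:[94/3,97/3] -> miss, prune
          N12 x:[29,33] y:[30,31] z:[92/3,32] -> hit [92/3,31] leaf, test {P9@t=92/3}
        N9 x:[29,30] y:[30,34] z:[27,29] -> miss, prune

13 AABB tests over nodes [0, 2, 14, 20, 24, 15, 17, 1, 10, 7, 6, 12, 9]; 1 leaf entered; closest P9.

== RESULT ==
13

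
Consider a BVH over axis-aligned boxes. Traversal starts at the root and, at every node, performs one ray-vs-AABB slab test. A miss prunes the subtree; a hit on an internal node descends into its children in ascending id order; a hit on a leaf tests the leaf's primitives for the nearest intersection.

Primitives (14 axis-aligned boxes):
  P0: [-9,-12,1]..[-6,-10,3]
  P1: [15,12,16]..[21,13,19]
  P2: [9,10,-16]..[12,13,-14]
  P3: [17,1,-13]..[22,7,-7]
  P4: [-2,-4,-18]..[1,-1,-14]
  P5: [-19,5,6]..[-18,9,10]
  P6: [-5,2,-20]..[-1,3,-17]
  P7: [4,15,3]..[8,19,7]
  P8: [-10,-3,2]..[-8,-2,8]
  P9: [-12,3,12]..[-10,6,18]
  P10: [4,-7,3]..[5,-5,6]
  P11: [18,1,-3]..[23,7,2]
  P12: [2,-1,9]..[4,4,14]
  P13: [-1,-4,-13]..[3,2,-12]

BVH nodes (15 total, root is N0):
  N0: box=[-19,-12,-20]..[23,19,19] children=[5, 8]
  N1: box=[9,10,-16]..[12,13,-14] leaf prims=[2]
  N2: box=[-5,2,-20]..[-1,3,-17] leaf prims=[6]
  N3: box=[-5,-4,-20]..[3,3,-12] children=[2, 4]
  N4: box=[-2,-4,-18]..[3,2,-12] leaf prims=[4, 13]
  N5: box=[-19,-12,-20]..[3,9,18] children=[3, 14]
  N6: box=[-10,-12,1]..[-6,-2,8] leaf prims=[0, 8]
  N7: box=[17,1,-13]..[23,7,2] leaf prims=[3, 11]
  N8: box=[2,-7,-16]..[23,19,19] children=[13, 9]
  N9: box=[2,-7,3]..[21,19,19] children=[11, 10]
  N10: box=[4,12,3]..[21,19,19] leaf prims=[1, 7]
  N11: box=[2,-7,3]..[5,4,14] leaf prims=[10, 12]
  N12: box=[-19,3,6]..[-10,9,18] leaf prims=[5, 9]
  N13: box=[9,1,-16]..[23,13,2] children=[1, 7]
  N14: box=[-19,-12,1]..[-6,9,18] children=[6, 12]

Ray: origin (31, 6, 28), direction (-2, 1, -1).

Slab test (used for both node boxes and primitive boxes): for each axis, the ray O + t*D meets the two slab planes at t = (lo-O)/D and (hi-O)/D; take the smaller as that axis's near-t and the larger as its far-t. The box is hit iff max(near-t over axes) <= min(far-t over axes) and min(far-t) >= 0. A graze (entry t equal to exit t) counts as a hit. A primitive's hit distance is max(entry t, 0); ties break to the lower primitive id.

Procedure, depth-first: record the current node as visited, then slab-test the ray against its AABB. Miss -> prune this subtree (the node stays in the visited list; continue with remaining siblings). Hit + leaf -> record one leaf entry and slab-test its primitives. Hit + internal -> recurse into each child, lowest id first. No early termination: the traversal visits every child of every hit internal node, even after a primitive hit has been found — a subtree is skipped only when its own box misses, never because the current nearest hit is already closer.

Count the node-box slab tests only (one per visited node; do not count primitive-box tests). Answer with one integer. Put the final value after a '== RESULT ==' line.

Traverse from the root:
N0 x:[4,25] y:[-18,13] z:[9,48] -> hit [9,13], descend [5, 8]
  N5 x:[14,25] y:[-18,3] z:[10,48] -> miss, prune
  N8 x:[4,29/2] y:[-13,13] z:[9,44] -> hit [9,13], descend [9, 13]
    N9 x:[5,29/2] y:[-13,13] z:[9,25] -> hit [9,13], descend [10, 11]
      N10 x:[5,27/2] y:[6,13] z:[9,25] -> hit [9,13] leaf, test {P1(miss), P7(miss)}
      N11 x:[13,29/2] y:[-13,-2] z:[14,25] -> miss, prune
    N13 x:[4,11] y:[-5,7] z:[26,44] -> miss, prune

order=[0, 5, 8, 9, 10, 11, 13]  |boxes|=7  |leaves|=1  hit=miss

== RESULT ==
7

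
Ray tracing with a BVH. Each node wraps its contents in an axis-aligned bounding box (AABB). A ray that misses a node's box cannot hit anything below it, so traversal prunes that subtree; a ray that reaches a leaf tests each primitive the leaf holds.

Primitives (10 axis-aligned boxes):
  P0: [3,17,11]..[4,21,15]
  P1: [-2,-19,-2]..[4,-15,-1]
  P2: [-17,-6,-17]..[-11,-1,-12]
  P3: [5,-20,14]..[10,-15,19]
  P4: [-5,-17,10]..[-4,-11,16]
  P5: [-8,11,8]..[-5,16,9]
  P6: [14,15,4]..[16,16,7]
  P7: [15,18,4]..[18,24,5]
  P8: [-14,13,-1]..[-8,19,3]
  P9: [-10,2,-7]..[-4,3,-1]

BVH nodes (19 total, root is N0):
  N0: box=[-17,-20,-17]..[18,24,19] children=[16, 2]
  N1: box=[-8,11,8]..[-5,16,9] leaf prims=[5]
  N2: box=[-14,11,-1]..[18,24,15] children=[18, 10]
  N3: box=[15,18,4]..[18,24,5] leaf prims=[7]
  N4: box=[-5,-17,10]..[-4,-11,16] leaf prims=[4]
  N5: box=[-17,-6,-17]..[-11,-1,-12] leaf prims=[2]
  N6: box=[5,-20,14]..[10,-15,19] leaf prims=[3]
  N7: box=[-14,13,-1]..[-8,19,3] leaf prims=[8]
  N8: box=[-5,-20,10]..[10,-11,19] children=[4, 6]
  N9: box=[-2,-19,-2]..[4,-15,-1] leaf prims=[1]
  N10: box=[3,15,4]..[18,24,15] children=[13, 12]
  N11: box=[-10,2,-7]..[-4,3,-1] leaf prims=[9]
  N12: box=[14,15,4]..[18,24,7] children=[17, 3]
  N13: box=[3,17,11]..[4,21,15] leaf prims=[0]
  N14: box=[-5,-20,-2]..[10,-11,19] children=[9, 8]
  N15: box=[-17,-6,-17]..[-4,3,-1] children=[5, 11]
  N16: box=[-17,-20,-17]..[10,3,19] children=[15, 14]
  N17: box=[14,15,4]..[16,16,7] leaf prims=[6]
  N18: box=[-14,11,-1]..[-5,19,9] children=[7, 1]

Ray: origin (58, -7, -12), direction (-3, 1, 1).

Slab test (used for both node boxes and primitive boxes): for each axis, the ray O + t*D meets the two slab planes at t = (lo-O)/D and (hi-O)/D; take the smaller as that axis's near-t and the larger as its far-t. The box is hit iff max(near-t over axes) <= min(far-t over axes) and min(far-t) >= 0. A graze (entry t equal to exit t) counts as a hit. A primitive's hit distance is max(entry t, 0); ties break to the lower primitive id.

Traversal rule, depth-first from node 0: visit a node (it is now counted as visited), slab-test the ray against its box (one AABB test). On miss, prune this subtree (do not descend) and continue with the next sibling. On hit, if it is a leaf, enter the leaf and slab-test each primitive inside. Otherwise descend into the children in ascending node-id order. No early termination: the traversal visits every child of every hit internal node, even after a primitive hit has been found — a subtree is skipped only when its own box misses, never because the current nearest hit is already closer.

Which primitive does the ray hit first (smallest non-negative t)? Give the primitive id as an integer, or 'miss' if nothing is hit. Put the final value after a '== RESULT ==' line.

Walk:
N0 x:[40/3,25] y:[-13,31] z:[-5,31] -> hit [40/3,25], descend [2, 16]
  N2 x:[40/3,24] y:[18,31] z:[11,27] -> hit [18,24], descend [10, 18]
    N10 x:[40/3,55/3] y:[22,31] z:[16,27] -> miss, prune
    N18 x:[21,24] y:[18,26] z:[11,21] -> hit [21,21], descend [1, 7]
      N1 x:[21,22] y:[18,23] z:[20,21] -> hit [21,21] leaf, test {P5@t=21}
      N7 x:[22,24] y:[20,26] z:[11,15] -> miss, prune
  N16 x:[16,25] y:[-13,10] z:[-5,31] -> miss, prune

Summary -> nodes [0, 2, 10, 18, 1, 7, 16]; box-tests=7; leaf-entries=1; first=P5

== RESULT ==
5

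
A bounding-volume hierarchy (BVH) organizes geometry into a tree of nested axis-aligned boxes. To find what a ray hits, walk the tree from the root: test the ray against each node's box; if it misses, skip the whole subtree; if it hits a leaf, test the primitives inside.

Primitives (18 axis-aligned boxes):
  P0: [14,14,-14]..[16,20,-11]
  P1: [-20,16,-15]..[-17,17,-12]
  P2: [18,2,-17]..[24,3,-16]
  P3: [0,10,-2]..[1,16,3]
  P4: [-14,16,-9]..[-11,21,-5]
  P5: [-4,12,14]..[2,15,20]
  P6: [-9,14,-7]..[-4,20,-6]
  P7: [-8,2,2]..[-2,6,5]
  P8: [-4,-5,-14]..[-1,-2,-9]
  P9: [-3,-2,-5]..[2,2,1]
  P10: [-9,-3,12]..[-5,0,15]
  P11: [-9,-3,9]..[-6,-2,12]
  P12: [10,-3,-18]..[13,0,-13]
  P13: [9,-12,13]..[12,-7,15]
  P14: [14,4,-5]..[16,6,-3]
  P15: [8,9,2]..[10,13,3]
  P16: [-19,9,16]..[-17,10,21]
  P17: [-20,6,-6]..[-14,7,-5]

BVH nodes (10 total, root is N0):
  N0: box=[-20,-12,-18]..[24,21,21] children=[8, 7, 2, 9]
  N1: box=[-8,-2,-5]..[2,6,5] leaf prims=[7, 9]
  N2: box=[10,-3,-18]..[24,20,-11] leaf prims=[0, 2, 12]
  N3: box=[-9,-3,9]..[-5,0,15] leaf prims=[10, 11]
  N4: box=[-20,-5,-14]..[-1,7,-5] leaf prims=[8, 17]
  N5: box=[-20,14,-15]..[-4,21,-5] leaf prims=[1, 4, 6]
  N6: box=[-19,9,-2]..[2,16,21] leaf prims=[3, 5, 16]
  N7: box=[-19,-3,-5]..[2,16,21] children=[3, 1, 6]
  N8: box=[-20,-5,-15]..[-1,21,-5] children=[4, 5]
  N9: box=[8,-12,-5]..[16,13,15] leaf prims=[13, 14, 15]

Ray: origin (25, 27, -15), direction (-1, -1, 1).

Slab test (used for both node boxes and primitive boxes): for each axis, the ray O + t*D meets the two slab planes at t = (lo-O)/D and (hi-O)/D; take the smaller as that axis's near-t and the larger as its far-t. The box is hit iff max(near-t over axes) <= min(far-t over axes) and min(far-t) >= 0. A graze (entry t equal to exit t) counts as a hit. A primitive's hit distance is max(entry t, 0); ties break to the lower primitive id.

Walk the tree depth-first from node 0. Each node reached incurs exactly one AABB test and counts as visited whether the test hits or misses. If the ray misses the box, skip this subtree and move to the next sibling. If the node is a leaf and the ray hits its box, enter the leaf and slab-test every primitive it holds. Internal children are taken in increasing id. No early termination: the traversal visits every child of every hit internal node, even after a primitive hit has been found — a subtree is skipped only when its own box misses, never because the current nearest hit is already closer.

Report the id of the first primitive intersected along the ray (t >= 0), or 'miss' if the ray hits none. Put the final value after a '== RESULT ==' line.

Trace the traversal:
N0 x:[1,45] y:[6,39] z:[-3,36] -> hit [6,36], descend [2, 7, 8, 9]
  N2 x:[1,15] y:[7,30] z:[-3,4] -> miss, prune
  N7 x:[23,44] y:[11,30] z:[10,36] -> hit [23,30], descend [1, 3, 6]
    N1 x:[23,33] y:[21,29] z:[10,20] -> miss, prune
    N3 x:[30,34] y:[27,30] z:[24,30] -> hit [30,30] leaf, test {P10@t=30, P11(miss)}
    N6 x:[23,44] y:[11,18] z:[13,36] -> miss, prune
  N8 x:[26,45] y:[6,32] z:[0,10] -> miss, prune
  N9 x:[9,17] y:[14,39] z:[10,30] -> hit [14,17] leaf, test {P13(miss), P14(miss), P15@t=17}

Visited [0, 2, 7, 1, 3, 6, 8, 9]. Tests: 8 box, 2 leaf. Nearest: P15.

== RESULT ==
15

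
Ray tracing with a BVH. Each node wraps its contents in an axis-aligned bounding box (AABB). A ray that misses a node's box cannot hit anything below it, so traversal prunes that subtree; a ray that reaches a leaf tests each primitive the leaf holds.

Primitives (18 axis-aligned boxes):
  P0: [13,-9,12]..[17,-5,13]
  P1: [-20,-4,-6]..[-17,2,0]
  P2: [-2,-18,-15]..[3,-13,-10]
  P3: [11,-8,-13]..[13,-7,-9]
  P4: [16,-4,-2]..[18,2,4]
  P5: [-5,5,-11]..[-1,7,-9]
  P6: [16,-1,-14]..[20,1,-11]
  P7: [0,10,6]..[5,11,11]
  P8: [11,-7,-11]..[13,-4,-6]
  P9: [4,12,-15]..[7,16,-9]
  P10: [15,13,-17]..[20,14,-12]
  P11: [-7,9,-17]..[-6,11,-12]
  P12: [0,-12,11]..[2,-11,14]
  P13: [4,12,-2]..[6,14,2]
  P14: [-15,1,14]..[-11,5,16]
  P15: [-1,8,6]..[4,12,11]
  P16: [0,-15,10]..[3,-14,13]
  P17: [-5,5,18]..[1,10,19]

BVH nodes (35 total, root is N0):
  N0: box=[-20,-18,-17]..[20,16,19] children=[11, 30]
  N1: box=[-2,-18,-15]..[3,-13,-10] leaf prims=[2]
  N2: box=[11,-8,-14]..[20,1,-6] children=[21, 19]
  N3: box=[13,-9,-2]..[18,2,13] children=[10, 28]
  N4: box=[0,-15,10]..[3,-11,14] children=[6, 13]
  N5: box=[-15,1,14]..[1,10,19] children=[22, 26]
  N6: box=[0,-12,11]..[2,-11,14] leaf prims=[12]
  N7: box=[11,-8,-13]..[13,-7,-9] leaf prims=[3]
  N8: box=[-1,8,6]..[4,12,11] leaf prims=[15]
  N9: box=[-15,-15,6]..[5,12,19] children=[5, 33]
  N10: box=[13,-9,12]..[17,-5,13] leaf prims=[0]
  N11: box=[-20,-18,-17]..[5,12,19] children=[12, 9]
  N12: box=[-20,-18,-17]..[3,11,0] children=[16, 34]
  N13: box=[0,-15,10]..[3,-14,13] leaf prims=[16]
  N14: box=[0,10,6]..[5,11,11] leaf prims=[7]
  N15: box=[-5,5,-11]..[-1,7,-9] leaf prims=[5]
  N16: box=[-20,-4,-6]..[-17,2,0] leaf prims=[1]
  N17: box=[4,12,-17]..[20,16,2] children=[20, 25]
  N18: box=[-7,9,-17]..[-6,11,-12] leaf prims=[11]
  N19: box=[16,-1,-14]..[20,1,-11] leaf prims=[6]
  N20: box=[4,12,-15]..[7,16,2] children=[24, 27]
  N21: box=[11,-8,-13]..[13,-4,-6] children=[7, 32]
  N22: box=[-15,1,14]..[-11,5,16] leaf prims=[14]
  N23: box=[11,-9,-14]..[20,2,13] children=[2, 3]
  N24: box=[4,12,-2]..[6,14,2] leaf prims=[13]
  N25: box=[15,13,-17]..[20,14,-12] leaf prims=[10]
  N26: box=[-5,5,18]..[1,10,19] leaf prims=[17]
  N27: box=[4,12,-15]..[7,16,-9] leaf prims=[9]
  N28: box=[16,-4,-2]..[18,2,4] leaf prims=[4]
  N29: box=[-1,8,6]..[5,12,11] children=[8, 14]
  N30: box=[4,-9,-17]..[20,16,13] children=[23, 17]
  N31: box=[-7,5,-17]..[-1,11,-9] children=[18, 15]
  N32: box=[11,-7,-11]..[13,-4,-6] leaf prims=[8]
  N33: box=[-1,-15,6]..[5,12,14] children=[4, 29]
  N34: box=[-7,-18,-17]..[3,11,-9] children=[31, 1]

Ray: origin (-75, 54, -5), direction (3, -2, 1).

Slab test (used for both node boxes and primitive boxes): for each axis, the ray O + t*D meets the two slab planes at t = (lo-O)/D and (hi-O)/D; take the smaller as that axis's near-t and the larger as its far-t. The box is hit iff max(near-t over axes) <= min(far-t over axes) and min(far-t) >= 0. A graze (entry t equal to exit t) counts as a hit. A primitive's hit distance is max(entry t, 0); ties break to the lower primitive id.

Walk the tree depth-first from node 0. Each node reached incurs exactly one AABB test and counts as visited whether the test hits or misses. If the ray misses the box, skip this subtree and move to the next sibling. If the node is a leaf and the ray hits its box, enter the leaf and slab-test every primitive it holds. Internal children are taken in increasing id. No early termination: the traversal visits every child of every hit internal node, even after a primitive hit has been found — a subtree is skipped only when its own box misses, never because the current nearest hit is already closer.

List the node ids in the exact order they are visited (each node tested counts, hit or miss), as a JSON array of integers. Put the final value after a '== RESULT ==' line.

Walk:
N0 x:[55/3,95/3] y:[19,36] z:[-12,24] -> hit [19,24], descend [11, 30]
  N11 x:[55/3,80/3] y:[21,36] z:[-12,24] -> hit [21,24], descend [9, 12]
    N9 x:[20,80/3] y:[21,69/2] z:[11,24] -> hit [21,24], descend [5, 33]
      N5 x:[20,76/3] y:[22,53/2] z:[19,24] -> hit [22,24], descend [22, 26]
        N22 x:[20,64/3] y:[49/2,53/2] z:[19,21] -> miss, prune
        N26 x:[70/3,76/3] y:[22,49/2] z:[23,24] -> hit [70/3,24] leaf, test {P17@t=70/3}
      N33 x:[74/3,80/3] y:[21,69/2] z:[11,19] -> miss, prune
    N12 x:[55/3,26] y:[43/2,36] z:[-12,5] -> miss, prune
  N30 x:[79/3,95/3] y:[19,63/2] z:[-12,18] -> miss, prune

9 AABB tests over nodes [0, 11, 9, 5, 22, 26, 33, 12, 30]; 1 leaf entered; closest P17.

== RESULT ==
[0, 11, 9, 5, 22, 26, 33, 12, 30]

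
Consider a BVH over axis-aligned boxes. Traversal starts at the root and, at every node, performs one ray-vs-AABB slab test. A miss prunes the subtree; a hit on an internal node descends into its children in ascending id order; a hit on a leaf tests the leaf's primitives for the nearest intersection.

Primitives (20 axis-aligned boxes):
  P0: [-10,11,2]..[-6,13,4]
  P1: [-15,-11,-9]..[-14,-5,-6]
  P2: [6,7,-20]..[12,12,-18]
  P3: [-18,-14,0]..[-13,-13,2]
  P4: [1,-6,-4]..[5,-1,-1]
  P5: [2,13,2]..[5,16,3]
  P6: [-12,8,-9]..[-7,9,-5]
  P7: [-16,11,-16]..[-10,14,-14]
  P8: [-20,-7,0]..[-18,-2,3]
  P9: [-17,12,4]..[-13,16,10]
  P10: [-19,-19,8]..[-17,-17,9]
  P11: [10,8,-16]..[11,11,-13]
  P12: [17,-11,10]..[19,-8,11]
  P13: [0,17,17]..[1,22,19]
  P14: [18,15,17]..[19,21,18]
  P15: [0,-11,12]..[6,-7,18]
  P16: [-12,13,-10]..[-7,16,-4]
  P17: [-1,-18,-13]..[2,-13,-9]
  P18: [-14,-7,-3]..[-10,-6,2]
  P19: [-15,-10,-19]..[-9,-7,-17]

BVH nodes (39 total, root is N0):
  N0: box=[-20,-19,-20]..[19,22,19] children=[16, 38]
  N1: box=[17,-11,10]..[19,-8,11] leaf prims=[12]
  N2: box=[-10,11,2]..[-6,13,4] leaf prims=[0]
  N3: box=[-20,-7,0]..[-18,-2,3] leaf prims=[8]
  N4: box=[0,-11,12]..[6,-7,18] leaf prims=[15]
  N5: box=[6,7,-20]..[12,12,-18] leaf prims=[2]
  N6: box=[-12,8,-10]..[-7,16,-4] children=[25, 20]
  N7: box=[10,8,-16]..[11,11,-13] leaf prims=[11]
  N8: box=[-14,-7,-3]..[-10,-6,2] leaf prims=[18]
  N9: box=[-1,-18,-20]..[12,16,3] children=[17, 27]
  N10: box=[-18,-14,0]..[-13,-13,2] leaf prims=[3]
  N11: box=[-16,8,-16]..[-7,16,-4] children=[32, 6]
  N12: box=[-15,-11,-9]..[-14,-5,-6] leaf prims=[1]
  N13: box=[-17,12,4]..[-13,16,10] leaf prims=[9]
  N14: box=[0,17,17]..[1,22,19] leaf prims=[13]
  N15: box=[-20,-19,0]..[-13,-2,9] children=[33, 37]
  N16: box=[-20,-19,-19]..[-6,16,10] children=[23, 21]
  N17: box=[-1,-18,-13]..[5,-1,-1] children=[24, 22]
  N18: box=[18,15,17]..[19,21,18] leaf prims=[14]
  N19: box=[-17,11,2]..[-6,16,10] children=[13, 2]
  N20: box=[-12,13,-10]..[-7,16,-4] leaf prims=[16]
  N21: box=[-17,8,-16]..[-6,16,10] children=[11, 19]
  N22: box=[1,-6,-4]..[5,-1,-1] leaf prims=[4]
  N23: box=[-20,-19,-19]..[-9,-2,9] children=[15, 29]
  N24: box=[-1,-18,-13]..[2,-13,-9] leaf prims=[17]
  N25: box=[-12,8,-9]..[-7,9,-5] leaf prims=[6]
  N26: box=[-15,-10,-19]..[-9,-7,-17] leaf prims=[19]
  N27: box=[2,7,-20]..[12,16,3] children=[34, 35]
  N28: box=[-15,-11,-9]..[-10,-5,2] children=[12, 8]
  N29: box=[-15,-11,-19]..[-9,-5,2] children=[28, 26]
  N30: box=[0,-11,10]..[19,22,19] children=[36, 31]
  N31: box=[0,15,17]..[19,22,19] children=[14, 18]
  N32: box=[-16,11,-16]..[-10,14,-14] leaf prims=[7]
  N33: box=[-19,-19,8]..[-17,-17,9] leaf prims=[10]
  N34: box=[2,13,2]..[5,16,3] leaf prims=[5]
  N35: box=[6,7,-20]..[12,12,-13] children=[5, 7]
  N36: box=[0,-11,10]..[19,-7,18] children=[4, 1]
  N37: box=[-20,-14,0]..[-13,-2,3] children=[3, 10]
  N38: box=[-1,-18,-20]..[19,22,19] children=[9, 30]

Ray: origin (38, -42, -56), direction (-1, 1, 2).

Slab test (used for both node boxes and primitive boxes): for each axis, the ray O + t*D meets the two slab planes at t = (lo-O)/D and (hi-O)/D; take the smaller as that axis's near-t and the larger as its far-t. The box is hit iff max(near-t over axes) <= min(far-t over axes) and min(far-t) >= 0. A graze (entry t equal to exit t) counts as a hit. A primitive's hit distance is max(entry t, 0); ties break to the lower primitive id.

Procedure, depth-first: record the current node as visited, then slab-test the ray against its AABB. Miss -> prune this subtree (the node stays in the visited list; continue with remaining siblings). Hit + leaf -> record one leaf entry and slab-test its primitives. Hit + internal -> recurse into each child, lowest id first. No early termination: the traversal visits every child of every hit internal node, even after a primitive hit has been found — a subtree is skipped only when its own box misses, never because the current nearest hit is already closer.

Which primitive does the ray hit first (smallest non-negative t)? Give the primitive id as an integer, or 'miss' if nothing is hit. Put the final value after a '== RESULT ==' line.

Trace the traversal:
N0 x:[19,58] y:[23,64] z:[18,75/2] -> hit [23,75/2], descend [16, 38]
  N16 x:[44,58] y:[23,58] z:[37/2,33] -> miss, prune
  N38 x:[19,39] y:[24,64] z:[18,75/2] -> hit [24,75/2], descend [9, 30]
    N9 x:[26,39] y:[24,58] z:[18,59/2] -> hit [26,59/2], descend [17, 27]
      N17 x:[33,39] y:[24,41] z:[43/2,55/2] -> miss, prune
      N27 x:[26,36] y:[49,58] z:[18,59/2] -> miss, prune
    N30 x:[19,38] y:[31,64] z:[33,75/2] -> hit [33,75/2], descend [31, 36]
      N31 x:[19,38] y:[57,64] z:[73/2,75/2] -> miss, prune
      N36 x:[19,38] y:[31,35] z:[33,37] -> hit [33,35], descend [1, 4]
        N1 x:[19,21] y:[31,34] z:[33,67/2] -> miss, prune
        N4 x:[32,38] y:[31,35] z:[34,37] -> hit [34,35] leaf, test {P15@t=34}

Summary -> nodes [0, 16, 38, 9, 17, 27, 30, 31, 36, 1, 4]; box-tests=11; leaf-entries=1; first=P15

== RESULT ==
15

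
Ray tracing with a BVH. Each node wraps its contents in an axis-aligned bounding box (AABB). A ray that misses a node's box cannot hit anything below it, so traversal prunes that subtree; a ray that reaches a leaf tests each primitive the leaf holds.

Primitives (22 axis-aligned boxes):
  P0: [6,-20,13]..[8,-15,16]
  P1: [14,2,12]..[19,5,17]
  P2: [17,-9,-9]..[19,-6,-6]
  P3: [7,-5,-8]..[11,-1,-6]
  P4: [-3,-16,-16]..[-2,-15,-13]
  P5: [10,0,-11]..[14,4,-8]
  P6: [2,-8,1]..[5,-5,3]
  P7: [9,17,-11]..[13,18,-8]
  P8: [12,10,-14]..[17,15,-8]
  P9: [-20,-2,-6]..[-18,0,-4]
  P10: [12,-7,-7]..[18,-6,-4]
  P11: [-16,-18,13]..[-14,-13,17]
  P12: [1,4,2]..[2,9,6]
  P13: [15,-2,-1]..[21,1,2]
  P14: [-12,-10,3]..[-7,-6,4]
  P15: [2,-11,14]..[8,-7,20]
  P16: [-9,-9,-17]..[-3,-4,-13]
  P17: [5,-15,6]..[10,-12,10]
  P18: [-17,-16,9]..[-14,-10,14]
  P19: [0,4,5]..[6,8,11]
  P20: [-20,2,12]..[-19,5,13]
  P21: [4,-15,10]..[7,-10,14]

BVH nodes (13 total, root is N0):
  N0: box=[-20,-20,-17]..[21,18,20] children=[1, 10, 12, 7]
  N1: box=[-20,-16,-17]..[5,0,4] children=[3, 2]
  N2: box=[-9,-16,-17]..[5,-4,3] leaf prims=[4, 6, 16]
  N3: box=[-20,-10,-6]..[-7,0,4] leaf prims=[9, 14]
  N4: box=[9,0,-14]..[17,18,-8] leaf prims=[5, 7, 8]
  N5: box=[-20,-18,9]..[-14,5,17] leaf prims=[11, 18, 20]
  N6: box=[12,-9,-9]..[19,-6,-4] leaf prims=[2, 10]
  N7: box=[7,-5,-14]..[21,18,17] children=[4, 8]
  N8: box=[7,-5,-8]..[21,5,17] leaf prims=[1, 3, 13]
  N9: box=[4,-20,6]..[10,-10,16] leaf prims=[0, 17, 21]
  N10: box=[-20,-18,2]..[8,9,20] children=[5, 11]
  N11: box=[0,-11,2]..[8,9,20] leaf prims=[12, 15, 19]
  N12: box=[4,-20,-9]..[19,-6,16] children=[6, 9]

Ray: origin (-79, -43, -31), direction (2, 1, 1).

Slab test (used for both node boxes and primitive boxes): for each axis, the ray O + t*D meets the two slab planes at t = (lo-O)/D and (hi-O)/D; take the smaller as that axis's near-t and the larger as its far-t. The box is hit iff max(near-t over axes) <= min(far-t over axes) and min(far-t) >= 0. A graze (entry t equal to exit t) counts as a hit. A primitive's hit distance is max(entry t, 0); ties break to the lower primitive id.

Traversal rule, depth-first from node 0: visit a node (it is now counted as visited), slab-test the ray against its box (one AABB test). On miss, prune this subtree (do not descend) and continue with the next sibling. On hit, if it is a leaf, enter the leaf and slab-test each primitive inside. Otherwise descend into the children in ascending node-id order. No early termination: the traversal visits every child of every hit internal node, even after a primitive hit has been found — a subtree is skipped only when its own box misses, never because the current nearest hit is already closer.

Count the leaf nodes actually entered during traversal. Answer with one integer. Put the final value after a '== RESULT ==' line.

Traverse from the root:
N0 x:[59/2,50] y:[23,61] z:[14,51] -> hit [59/2,50], descend [1, 7, 10, 12]
  N1 x:[59/2,42] y:[27,43] z:[14,35] -> hit [59/2,35], descend [2, 3]
    N2 x:[35,42] y:[27,39] z:[14,34] -> miss, prune
    N3 x:[59/2,36] y:[33,43] z:[25,35] -> hit [33,35] leaf, test {P9(miss), P14@t=34}
  N7 x:[43,50] y:[38,61] z:[17,48] -> hit [43,48], descend [4, 8]
    N4 x:[44,48] y:[43,61] z:[17,23] -> miss, prune
    N8 x:[43,50] y:[38,48] z:[23,48] -> hit [43,48] leaf, test {P1@t=93/2, P3(miss), P13(miss)}
  N10 x:[59/2,87/2] y:[25,52] z:[33,51] -> hit [33,87/2], descend [5, 11]
    N5 x:[59/2,65/2] y:[25,48] z:[40,48] -> miss, prune
    N11 x:[79/2,87/2] y:[32,52] z:[33,51] -> hit [79/2,87/2] leaf, test {P12(miss), P15(miss), P19(miss)}
  N12 x:[83/2,49] y:[23,37] z:[22,47] -> miss, prune

Visited [0, 1, 2, 3, 7, 4, 8, 10, 5, 11, 12]. Tests: 11 box, 3 leaf. Nearest: P14.

== RESULT ==
3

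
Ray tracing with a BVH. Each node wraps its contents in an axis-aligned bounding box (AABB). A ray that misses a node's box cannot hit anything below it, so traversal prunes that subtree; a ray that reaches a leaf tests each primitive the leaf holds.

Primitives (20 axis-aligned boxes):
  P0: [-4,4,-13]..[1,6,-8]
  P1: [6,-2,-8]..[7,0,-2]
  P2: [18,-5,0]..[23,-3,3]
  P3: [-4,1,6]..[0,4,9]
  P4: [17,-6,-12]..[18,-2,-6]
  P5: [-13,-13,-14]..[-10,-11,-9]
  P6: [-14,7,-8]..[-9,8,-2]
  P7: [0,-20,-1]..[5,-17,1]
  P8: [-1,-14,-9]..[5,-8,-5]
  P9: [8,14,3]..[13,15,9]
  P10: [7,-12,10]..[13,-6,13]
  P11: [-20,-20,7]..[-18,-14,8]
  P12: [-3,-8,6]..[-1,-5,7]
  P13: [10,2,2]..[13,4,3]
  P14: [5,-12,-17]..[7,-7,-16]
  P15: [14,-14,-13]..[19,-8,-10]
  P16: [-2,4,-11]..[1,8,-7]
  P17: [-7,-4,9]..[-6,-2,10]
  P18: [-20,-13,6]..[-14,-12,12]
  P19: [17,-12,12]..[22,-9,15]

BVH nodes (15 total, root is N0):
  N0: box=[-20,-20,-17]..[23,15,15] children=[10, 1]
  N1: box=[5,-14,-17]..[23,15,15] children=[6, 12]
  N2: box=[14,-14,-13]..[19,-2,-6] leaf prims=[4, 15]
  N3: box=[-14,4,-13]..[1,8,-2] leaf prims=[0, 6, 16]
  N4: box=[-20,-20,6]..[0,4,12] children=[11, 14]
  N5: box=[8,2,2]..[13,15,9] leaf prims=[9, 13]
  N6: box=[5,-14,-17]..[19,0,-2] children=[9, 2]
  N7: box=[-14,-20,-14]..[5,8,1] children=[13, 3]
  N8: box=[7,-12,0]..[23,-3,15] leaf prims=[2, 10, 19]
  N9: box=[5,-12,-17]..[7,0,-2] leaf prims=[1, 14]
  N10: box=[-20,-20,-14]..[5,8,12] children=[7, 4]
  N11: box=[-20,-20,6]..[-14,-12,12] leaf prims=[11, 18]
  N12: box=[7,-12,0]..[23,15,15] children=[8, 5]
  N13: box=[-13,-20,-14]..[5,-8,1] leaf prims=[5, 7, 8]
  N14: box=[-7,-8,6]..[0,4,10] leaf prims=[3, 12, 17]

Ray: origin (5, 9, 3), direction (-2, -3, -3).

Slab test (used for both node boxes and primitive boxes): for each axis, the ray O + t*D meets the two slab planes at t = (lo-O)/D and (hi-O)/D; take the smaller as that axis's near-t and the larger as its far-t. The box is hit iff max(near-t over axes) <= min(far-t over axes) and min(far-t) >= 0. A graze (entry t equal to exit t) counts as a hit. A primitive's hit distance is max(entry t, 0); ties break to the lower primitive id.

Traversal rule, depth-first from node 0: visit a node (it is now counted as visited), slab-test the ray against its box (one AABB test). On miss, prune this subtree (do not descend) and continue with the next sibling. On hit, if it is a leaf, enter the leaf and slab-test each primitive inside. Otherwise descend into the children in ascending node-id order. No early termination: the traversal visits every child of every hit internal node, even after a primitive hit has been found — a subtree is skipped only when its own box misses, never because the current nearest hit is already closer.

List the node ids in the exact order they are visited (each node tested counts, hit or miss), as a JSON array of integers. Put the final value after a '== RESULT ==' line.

Trace the traversal:
N0 x:[-9,25/2] y:[-2,29/3] z:[-4,20/3] -> hit [-2,20/3], descend [1, 10]
  N1 x:[-9,0] y:[-2,23/3] z:[-4,20/3] -> hit [-2,0], descend [6, 12]
    N6 x:[-7,0] y:[3,23/3] z:[5/3,20/3] -> miss, prune
    N12 x:[-9,-1] y:[-2,7] z:[-4,1] -> miss, prune
  N10 x:[0,25/2] y:[1/3,29/3] z:[-3,17/3] -> hit [1/3,17/3], descend [4, 7]
    N4 x:[5/2,25/2] y:[5/3,29/3] z:[-3,-1] -> miss, prune
    N7 x:[0,19/2] y:[1/3,29/3] z:[2/3,17/3] -> hit [2/3,17/3], descend [3, 13]
      N3 x:[2,19/2] y:[1/3,5/3] z:[5/3,16/3] -> miss, prune
      N13 x:[0,9] y:[17/3,29/3] z:[2/3,17/3] -> hit [17/3,17/3] leaf, test {P5(miss), P7(miss), P8(miss)}

order=[0, 1, 6, 12, 10, 4, 7, 3, 13]  |boxes|=9  |leaves|=1  hit=miss

== RESULT ==
[0, 1, 6, 12, 10, 4, 7, 3, 13]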